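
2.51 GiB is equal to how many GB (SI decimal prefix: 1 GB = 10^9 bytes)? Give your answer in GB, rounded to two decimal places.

2.70 GB

2.51 GiB = 2.51 × 2^30 bytes = 2,695,091,978.24 bytes
1 GB = 1,000,000,000 bytes
2,695,091,978.24 / 1,000,000,000 = 2.70 GB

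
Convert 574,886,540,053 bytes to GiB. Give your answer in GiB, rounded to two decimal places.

574,886,540,053 bytes given.
1 GiB = 1,073,741,824 bytes
574,886,540,053 / 1,073,741,824 = 535.40 GiB

535.40 GiB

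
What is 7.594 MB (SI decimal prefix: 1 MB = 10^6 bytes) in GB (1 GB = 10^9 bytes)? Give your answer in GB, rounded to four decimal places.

0.0076 GB

7.594 MB × 1,000,000 bytes/MB = 7,594,000 bytes
1 GB = 1,000,000,000 bytes
7,594,000 / 1,000,000,000 = 0.0076 GB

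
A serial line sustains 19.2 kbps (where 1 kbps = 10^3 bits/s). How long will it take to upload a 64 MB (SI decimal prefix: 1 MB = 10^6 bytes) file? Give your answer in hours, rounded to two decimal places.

64 MB = 64,000,000 bytes = 512,000,000 bits
19.2 kbps = 19,200 bits/s
time = 512,000,000 / 19,200 = 26,666.6667 s
26,666.6667 s / 3600 = 7.41 hours

7.41 hours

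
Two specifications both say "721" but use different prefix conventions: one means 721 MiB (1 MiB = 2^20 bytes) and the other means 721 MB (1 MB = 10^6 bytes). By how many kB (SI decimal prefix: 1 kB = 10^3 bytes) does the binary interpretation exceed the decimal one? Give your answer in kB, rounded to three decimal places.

35,023.296 kB

721 MiB = 721 × 1,048,576 = 756,023,296 bytes
721 MB = 721 × 1,000,000 = 721,000,000 bytes
difference = 35,023,296 bytes
35,023,296 / 1,000 = 35,023.296 kB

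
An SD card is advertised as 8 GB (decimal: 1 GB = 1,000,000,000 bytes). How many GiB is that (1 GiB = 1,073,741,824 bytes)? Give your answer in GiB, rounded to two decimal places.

8 GB × 1,000,000,000 bytes/GB = 8,000,000,000 bytes
1 GiB = 2^30 bytes = 1,073,741,824 bytes
8,000,000,000 / 1,073,741,824 = 7.45 GiB

7.45 GiB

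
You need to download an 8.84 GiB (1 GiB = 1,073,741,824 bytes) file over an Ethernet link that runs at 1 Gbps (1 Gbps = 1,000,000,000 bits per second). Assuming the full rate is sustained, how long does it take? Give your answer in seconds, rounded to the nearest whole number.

76 seconds

8.84 GiB = 9,491,877,724.16 bytes = 75,935,021,793.28 bits
1 Gbps = 1,000,000,000 bits/s
time = 75,935,021,793.28 / 1,000,000,000 = 76 s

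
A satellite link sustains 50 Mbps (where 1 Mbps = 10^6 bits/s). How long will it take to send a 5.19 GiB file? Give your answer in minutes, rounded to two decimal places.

14.86 minutes

5.19 GiB = 5,572,720,066.56 bytes = 44,581,760,532.48 bits
50 Mbps = 50,000,000 bits/s
time = 44,581,760,532.48 / 50,000,000 = 891.635 s
891.635 s / 60 = 14.86 minutes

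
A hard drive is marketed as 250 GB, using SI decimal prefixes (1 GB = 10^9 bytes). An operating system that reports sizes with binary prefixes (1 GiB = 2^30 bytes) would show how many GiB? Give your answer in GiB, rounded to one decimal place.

250 GB × 1,000,000,000 bytes/GB = 250,000,000,000 bytes
1 GiB = 1,073,741,824 bytes
250,000,000,000 / 1,073,741,824 = 232.8 GiB

232.8 GiB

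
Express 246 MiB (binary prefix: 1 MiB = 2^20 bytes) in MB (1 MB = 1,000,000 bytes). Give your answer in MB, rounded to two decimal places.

246 MiB × 1,048,576 bytes/MiB = 257,949,696 bytes
1 MB = 1,000,000 bytes
257,949,696 / 1,000,000 = 257.95 MB

257.95 MB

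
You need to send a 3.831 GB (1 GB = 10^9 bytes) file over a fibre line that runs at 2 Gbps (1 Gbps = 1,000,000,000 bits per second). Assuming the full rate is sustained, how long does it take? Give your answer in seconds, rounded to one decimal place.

15.3 seconds

3.831 GB = 3,831,000,000 bytes = 30,648,000,000 bits
2 Gbps = 2,000,000,000 bits/s
time = 30,648,000,000 / 2,000,000,000 = 15.3 s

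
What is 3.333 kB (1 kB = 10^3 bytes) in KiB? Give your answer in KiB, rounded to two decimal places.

3.25 KiB

3.333 kB × 1,000 bytes/kB = 3,333 bytes
1 KiB = 1,024 bytes
3,333 / 1,024 = 3.25 KiB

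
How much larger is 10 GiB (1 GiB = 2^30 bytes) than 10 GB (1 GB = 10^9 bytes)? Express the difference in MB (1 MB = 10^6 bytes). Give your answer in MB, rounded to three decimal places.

737.418 MB

10 GiB = 10 × 1,073,741,824 = 10,737,418,240 bytes
10 GB = 10 × 1,000,000,000 = 10,000,000,000 bytes
difference = 737,418,240 bytes
737,418,240 / 1,000,000 = 737.418 MB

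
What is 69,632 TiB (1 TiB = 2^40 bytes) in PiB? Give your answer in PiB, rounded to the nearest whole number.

69,632 TiB × 1,099,511,627,776 bytes/TiB = 76,561,193,665,298,432 bytes
1 PiB = 2^50 bytes = 1,125,899,906,842,624 bytes
76,561,193,665,298,432 / 1,125,899,906,842,624 = 68 PiB

68 PiB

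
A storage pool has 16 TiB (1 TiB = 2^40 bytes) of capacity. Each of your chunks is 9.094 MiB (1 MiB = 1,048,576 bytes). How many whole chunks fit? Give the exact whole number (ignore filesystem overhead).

1,844,866

Capacity: 16 TiB = 17,592,186,044,416 bytes
Per item: 9.094 MiB = 9,535,750.144 bytes
⌊17,592,186,044,416 / 9,535,750.144⌋ = 1,844,866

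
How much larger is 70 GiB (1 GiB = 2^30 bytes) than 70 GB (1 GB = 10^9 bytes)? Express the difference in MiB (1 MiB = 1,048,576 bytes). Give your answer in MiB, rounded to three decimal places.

70 GiB = 70 × 1,073,741,824 = 75,161,927,680 bytes
70 GB = 70 × 1,000,000,000 = 70,000,000,000 bytes
difference = 5,161,927,680 bytes
5,161,927,680 / 1,048,576 = 4,922.798 MiB

4,922.798 MiB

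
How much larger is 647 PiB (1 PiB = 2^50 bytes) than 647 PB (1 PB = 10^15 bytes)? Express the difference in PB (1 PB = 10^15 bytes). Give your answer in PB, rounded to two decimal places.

81.46 PB

647 PiB = 647 × 1,125,899,906,842,624 = 728,457,239,727,177,728 bytes
647 PB = 647 × 1,000,000,000,000,000 = 647,000,000,000,000,000 bytes
difference = 81,457,239,727,177,728 bytes
81,457,239,727,177,728 / 1,000,000,000,000,000 = 81.46 PB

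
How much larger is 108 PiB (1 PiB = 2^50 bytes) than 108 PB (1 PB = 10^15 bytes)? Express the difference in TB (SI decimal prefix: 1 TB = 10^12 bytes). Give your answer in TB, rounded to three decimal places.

108 PiB = 108 × 1,125,899,906,842,624 = 121,597,189,939,003,392 bytes
108 PB = 108 × 1,000,000,000,000,000 = 108,000,000,000,000,000 bytes
difference = 13,597,189,939,003,392 bytes
13,597,189,939,003,392 / 1,000,000,000,000 = 13,597.190 TB

13,597.190 TB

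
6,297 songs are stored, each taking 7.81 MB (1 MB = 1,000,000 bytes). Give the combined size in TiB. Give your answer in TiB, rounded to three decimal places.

Total = 6,297 × 7.81 MB = 49179.57 MB
= 49179.57 × 1,000,000 bytes = 49,179,570,000 bytes
1 TiB = 1,099,511,627,776 bytes
49,179,570,000 / 1,099,511,627,776 = 0.045 TiB

0.045 TiB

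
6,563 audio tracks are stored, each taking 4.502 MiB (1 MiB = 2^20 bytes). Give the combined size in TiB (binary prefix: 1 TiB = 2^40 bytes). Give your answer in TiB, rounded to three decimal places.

Total = 6,563 × 4.502 MiB = 29546.626 MiB
= 29546.626 × 1,048,576 bytes = 30,981,882,904.576 bytes
1 TiB = 1,099,511,627,776 bytes
30,981,882,904.576 / 1,099,511,627,776 = 0.028 TiB

0.028 TiB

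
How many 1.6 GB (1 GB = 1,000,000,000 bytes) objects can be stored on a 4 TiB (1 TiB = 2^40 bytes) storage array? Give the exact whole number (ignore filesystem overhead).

Capacity: 4 TiB = 4,398,046,511,104 bytes
Per item: 1.6 GB = 1,600,000,000 bytes
⌊4,398,046,511,104 / 1,600,000,000⌋ = 2,748

2,748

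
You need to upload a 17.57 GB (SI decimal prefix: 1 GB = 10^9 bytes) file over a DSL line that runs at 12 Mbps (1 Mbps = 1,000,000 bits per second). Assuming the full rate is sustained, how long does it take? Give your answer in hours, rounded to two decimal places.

3.25 hours

17.57 GB = 17,570,000,000 bytes = 140,560,000,000 bits
12 Mbps = 12,000,000 bits/s
time = 140,560,000,000 / 12,000,000 = 11,713.3333 s
11,713.3333 s / 3600 = 3.25 hours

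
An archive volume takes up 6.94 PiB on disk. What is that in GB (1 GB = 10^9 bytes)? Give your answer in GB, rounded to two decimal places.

7,813,745.35 GB

6.94 PiB × 1,125,899,906,842,624 bytes/PiB = 7,813,745,353,487,810.56 bytes
1 GB = 10^9 bytes = 1,000,000,000 bytes
7,813,745,353,487,810.56 / 1,000,000,000 = 7,813,745.35 GB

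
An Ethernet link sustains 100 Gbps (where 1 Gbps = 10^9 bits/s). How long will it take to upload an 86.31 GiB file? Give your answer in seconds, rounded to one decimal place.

86.31 GiB = 92,674,656,829.44 bytes = 741,397,254,635.52 bits
100 Gbps = 100,000,000,000 bits/s
time = 741,397,254,635.52 / 100,000,000,000 = 7.4 s

7.4 seconds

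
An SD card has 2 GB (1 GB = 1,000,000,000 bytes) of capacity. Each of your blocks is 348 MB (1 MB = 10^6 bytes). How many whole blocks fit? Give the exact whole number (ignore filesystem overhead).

5

Capacity: 2 GB = 2,000,000,000 bytes
Per item: 348 MB = 348,000,000 bytes
⌊2,000,000,000 / 348,000,000⌋ = 5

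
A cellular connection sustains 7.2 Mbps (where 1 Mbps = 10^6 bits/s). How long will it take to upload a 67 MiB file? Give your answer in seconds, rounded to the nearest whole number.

78 seconds

67 MiB = 70,254,592 bytes = 562,036,736 bits
7.2 Mbps = 7,200,000 bits/s
time = 562,036,736 / 7,200,000 = 78 s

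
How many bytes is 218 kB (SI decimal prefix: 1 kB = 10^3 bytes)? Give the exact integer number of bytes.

218 × 1,000 = 218,000 bytes  (1 kB = 10^3 bytes)

218,000 bytes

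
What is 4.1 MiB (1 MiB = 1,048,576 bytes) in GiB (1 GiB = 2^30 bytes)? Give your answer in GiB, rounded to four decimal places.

0.0040 GiB

4.1 MiB = 4.1 × 2^20 bytes = 4,299,161.6 bytes
1 GiB = 2^30 bytes = 1,073,741,824 bytes
4,299,161.6 / 1,073,741,824 = 0.0040 GiB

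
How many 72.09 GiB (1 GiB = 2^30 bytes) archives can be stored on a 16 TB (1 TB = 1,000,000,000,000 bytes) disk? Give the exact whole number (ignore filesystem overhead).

Capacity: 16 TB = 16,000,000,000,000 bytes
Per item: 72.09 GiB = 77,406,048,092.16 bytes
⌊16,000,000,000,000 / 77,406,048,092.16⌋ = 206

206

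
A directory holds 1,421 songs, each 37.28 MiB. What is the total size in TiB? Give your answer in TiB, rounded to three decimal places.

0.051 TiB

Total = 1,421 × 37.28 MiB = 52974.88 MiB
= 52974.88 × 1,048,576 bytes = 55,548,187,770.88 bytes
1 TiB = 1,099,511,627,776 bytes
55,548,187,770.88 / 1,099,511,627,776 = 0.051 TiB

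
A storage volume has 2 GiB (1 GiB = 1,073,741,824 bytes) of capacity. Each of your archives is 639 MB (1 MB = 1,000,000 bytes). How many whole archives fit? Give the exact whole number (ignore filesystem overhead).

Capacity: 2 GiB = 2,147,483,648 bytes
Per item: 639 MB = 639,000,000 bytes
⌊2,147,483,648 / 639,000,000⌋ = 3

3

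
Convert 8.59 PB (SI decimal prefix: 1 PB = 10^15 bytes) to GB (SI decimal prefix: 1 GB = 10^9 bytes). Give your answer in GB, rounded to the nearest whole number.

8.59 PB × 1,000,000,000,000,000 bytes/PB = 8,590,000,000,000,000 bytes
1 GB = 1,000,000,000 bytes
8,590,000,000,000,000 / 1,000,000,000 = 8,590,000 GB

8,590,000 GB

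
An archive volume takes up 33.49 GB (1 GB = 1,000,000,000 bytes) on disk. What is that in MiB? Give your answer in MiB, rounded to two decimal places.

31,938.55 MiB

33.49 GB = 33.49 × 10^9 bytes = 33,490,000,000 bytes
1 MiB = 1,048,576 bytes
33,490,000,000 / 1,048,576 = 31,938.55 MiB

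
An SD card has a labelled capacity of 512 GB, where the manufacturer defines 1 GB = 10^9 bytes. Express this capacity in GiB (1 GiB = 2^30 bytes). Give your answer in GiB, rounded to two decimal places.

476.84 GiB

512 GB = 512 × 10^9 bytes = 512,000,000,000 bytes
1 GiB = 1,073,741,824 bytes
512,000,000,000 / 1,073,741,824 = 476.84 GiB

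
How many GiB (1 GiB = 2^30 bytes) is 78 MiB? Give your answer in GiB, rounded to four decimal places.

78 MiB = 78 × 2^20 bytes = 81,788,928 bytes
1 GiB = 1,073,741,824 bytes
81,788,928 / 1,073,741,824 = 0.0762 GiB

0.0762 GiB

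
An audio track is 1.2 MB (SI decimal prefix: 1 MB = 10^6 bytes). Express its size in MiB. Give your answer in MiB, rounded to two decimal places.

1.14 MiB

1.2 MB × 1,000,000 bytes/MB = 1,200,000 bytes
1 MiB = 1,048,576 bytes
1,200,000 / 1,048,576 = 1.14 MiB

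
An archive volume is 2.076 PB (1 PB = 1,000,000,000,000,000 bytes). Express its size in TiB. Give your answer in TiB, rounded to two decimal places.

1,888.11 TiB

2.076 PB × 1,000,000,000,000,000 bytes/PB = 2,076,000,000,000,000 bytes
1 TiB = 2^40 bytes = 1,099,511,627,776 bytes
2,076,000,000,000,000 / 1,099,511,627,776 = 1,888.11 TiB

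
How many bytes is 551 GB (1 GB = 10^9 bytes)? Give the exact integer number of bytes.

551 × 1,000,000,000 = 551,000,000,000 bytes

551,000,000,000 bytes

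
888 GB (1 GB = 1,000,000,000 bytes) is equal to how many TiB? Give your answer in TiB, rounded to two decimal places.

0.81 TiB

888 GB × 1,000,000,000 bytes/GB = 888,000,000,000 bytes
1 TiB = 2^40 bytes = 1,099,511,627,776 bytes
888,000,000,000 / 1,099,511,627,776 = 0.81 TiB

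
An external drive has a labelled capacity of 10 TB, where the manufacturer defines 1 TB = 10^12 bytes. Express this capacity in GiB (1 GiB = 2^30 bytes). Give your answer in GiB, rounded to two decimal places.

10 TB × 1,000,000,000,000 bytes/TB = 10,000,000,000,000 bytes
1 GiB = 1,073,741,824 bytes
10,000,000,000,000 / 1,073,741,824 = 9,313.23 GiB

9,313.23 GiB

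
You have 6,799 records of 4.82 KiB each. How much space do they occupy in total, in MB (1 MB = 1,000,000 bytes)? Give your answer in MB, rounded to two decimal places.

33.56 MB

Total = 6,799 × 4.82 KiB = 32771.18 KiB
= 32771.18 × 1,024 bytes = 33,557,688.32 bytes
1 MB = 1,000,000 bytes
33,557,688.32 / 1,000,000 = 33.56 MB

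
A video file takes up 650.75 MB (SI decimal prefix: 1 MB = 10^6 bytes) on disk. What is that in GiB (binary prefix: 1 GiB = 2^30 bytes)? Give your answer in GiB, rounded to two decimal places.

0.61 GiB

650.75 MB × 1,000,000 bytes/MB = 650,750,000 bytes
1 GiB = 1,073,741,824 bytes
650,750,000 / 1,073,741,824 = 0.61 GiB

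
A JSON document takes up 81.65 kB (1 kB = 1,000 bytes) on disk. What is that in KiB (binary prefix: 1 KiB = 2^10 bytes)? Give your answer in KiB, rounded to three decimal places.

81.65 kB = 81.65 × 10^3 bytes = 81,650 bytes
1 KiB = 2^10 bytes = 1,024 bytes
81,650 / 1,024 = 79.736 KiB

79.736 KiB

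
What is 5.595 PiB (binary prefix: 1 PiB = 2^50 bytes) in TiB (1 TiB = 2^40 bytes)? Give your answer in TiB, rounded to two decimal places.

5,729.28 TiB

5.595 PiB = 5.595 × 2^50 bytes = 6,299,409,978,784,481.28 bytes
1 TiB = 2^40 bytes = 1,099,511,627,776 bytes
6,299,409,978,784,481.28 / 1,099,511,627,776 = 5,729.28 TiB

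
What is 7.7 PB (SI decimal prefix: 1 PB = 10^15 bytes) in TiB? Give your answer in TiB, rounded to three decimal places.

7,003.109 TiB

7.7 PB = 7.7 × 10^15 bytes = 7,700,000,000,000,000 bytes
1 TiB = 1,099,511,627,776 bytes
7,700,000,000,000,000 / 1,099,511,627,776 = 7,003.109 TiB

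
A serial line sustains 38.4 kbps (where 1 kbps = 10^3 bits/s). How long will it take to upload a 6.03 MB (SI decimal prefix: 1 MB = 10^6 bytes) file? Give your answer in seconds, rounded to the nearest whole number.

6.03 MB = 6,030,000 bytes = 48,240,000 bits
38.4 kbps = 38,400 bits/s
time = 48,240,000 / 38,400 = 1,256 s

1,256 seconds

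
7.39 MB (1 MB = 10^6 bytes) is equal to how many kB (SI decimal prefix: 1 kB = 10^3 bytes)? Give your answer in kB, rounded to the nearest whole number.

7.39 MB = 7.39 × 10^6 bytes = 7,390,000 bytes
1 kB = 1,000 bytes
7,390,000 / 1,000 = 7,390 kB

7,390 kB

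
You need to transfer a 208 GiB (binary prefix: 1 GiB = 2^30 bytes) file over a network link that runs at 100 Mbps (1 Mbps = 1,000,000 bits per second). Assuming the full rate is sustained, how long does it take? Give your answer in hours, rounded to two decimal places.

4.96 hours

208 GiB = 223,338,299,392 bytes = 1,786,706,395,136 bits
100 Mbps = 100,000,000 bits/s
time = 1,786,706,395,136 / 100,000,000 = 17,867.0640 s
17,867.0640 s / 3600 = 4.96 hours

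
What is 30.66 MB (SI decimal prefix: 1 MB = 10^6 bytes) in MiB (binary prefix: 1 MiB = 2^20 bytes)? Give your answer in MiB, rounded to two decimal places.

29.24 MiB

30.66 MB = 30.66 × 10^6 bytes = 30,660,000 bytes
1 MiB = 1,048,576 bytes
30,660,000 / 1,048,576 = 29.24 MiB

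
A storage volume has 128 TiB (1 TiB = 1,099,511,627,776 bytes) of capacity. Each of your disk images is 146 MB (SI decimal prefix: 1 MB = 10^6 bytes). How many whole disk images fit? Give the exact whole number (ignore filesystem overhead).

Capacity: 128 TiB = 140,737,488,355,328 bytes
Per item: 146 MB = 146,000,000 bytes
⌊140,737,488,355,328 / 146,000,000⌋ = 963,955

963,955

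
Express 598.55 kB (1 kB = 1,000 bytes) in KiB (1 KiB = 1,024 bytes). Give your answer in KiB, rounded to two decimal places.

598.55 kB × 1,000 bytes/kB = 598,550 bytes
1 KiB = 2^10 bytes = 1,024 bytes
598,550 / 1,024 = 584.52 KiB

584.52 KiB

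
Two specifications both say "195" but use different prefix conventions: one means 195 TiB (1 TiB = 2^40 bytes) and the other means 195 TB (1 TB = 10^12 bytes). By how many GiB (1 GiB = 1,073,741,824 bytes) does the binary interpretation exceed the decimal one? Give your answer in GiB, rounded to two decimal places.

195 TiB = 195 × 1,099,511,627,776 = 214,404,767,416,320 bytes
195 TB = 195 × 1,000,000,000,000 = 195,000,000,000,000 bytes
difference = 19,404,767,416,320 bytes
19,404,767,416,320 / 1,073,741,824 = 18,072.10 GiB

18,072.10 GiB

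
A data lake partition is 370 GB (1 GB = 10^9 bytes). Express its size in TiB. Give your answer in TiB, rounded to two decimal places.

370 GB × 1,000,000,000 bytes/GB = 370,000,000,000 bytes
1 TiB = 1,099,511,627,776 bytes
370,000,000,000 / 1,099,511,627,776 = 0.34 TiB

0.34 TiB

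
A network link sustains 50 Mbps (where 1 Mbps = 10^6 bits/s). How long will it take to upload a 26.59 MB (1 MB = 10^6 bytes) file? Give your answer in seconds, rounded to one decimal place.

4.3 seconds

26.59 MB = 26,590,000 bytes = 212,720,000 bits
50 Mbps = 50,000,000 bits/s
time = 212,720,000 / 50,000,000 = 4.3 s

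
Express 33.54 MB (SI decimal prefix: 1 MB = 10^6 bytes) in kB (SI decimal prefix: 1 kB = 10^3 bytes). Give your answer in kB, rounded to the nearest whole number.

33,540 kB

33.54 MB = 33.54 × 10^6 bytes = 33,540,000 bytes
1 kB = 10^3 bytes = 1,000 bytes
33,540,000 / 1,000 = 33,540 kB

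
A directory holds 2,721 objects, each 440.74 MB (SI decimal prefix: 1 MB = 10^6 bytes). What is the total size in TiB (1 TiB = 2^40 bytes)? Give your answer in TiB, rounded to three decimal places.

Total = 2,721 × 440.74 MB = 1199253.54 MB
= 1199253.54 × 1,000,000 bytes = 1,199,253,540,000 bytes
1 TiB = 1,099,511,627,776 bytes
1,199,253,540,000 / 1,099,511,627,776 = 1.091 TiB

1.091 TiB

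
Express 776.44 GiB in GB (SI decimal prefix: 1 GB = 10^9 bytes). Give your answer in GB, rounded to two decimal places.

776.44 GiB = 776.44 × 2^30 bytes = 833,696,101,826.56 bytes
1 GB = 10^9 bytes = 1,000,000,000 bytes
833,696,101,826.56 / 1,000,000,000 = 833.70 GB

833.70 GB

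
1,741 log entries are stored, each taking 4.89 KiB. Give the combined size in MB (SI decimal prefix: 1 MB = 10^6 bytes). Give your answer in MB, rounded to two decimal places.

Total = 1,741 × 4.89 KiB = 8513.49 KiB
= 8513.49 × 1,024 bytes = 8,717,813.76 bytes
1 MB = 1,000,000 bytes
8,717,813.76 / 1,000,000 = 8.72 MB

8.72 MB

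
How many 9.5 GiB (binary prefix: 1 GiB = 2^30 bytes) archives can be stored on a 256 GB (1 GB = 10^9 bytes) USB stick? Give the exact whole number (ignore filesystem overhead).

Capacity: 256 GB = 256,000,000,000 bytes
Per item: 9.5 GiB = 10,200,547,328 bytes
⌊256,000,000,000 / 10,200,547,328⌋ = 25

25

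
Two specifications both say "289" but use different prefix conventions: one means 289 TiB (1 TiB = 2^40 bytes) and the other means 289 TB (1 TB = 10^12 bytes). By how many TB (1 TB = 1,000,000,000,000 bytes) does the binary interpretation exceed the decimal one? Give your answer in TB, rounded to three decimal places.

28.759 TB

289 TiB = 289 × 1,099,511,627,776 = 317,758,860,427,264 bytes
289 TB = 289 × 1,000,000,000,000 = 289,000,000,000,000 bytes
difference = 28,758,860,427,264 bytes
28,758,860,427,264 / 1,000,000,000,000 = 28.759 TB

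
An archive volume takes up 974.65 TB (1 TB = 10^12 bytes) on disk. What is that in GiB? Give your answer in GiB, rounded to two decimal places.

974.65 TB × 1,000,000,000,000 bytes/TB = 974,650,000,000,000 bytes
1 GiB = 1,073,741,824 bytes
974,650,000,000,000 / 1,073,741,824 = 907,713.55 GiB

907,713.55 GiB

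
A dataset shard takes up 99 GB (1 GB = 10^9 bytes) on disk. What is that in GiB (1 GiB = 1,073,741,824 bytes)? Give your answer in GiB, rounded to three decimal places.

99 GB × 1,000,000,000 bytes/GB = 99,000,000,000 bytes
1 GiB = 2^30 bytes = 1,073,741,824 bytes
99,000,000,000 / 1,073,741,824 = 92.201 GiB

92.201 GiB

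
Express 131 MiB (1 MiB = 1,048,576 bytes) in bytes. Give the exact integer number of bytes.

137,363,456 bytes

131 × 1,048,576 = 137,363,456 bytes  (1 MiB = 2^20 bytes)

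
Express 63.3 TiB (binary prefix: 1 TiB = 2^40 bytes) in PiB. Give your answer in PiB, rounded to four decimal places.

63.3 TiB = 63.3 × 2^40 bytes = 69,599,086,038,220.8 bytes
1 PiB = 2^50 bytes = 1,125,899,906,842,624 bytes
69,599,086,038,220.8 / 1,125,899,906,842,624 = 0.0618 PiB

0.0618 PiB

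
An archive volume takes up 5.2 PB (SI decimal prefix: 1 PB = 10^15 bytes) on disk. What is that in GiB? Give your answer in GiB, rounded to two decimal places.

5.2 PB = 5.2 × 10^15 bytes = 5,200,000,000,000,000 bytes
1 GiB = 2^30 bytes = 1,073,741,824 bytes
5,200,000,000,000,000 / 1,073,741,824 = 4,842,877.39 GiB

4,842,877.39 GiB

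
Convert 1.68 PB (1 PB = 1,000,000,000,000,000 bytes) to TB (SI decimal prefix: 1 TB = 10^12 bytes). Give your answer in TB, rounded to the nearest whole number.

1,680 TB

1.68 PB = 1.68 × 10^15 bytes = 1,680,000,000,000,000 bytes
1 TB = 10^12 bytes = 1,000,000,000,000 bytes
1,680,000,000,000,000 / 1,000,000,000,000 = 1,680 TB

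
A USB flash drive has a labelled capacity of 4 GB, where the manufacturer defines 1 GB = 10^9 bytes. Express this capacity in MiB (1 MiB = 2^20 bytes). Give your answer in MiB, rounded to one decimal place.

3,814.7 MiB

4 GB = 4 × 10^9 bytes = 4,000,000,000 bytes
1 MiB = 1,048,576 bytes
4,000,000,000 / 1,048,576 = 3,814.7 MiB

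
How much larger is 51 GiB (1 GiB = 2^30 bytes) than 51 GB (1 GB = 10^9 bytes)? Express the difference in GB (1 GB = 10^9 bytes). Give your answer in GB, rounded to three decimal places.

3.761 GB

51 GiB = 51 × 1,073,741,824 = 54,760,833,024 bytes
51 GB = 51 × 1,000,000,000 = 51,000,000,000 bytes
difference = 3,760,833,024 bytes
3,760,833,024 / 1,000,000,000 = 3.761 GB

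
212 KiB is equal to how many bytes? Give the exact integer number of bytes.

212 × 1,024 = 217,088 bytes  (1 KiB = 2^10 bytes)

217,088 bytes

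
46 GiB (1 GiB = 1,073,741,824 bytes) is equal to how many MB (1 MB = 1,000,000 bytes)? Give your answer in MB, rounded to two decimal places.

46 GiB × 1,073,741,824 bytes/GiB = 49,392,123,904 bytes
1 MB = 1,000,000 bytes
49,392,123,904 / 1,000,000 = 49,392.12 MB

49,392.12 MB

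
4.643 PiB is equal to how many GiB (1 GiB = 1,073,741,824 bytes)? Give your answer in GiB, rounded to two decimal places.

4,868,538.37 GiB

4.643 PiB = 4.643 × 2^50 bytes = 5,227,553,267,470,303.232 bytes
1 GiB = 2^30 bytes = 1,073,741,824 bytes
5,227,553,267,470,303.232 / 1,073,741,824 = 4,868,538.37 GiB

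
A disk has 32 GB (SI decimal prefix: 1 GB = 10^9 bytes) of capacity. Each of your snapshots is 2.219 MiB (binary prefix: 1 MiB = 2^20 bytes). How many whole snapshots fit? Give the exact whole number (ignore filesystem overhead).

Capacity: 32 GB = 32,000,000,000 bytes
Per item: 2.219 MiB = 2,326,790.144 bytes
⌊32,000,000,000 / 2,326,790.144⌋ = 13,752

13,752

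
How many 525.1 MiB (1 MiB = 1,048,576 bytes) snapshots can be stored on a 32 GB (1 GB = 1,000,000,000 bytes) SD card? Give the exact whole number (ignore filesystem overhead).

Capacity: 32 GB = 32,000,000,000 bytes
Per item: 525.1 MiB = 550,607,257.6 bytes
⌊32,000,000,000 / 550,607,257.6⌋ = 58

58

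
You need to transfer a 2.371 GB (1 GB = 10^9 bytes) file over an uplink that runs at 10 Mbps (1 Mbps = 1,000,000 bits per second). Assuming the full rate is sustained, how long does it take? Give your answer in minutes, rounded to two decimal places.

2.371 GB = 2,371,000,000 bytes = 18,968,000,000 bits
10 Mbps = 10,000,000 bits/s
time = 18,968,000,000 / 10,000,000 = 1,896.800 s
1,896.800 s / 60 = 31.61 minutes

31.61 minutes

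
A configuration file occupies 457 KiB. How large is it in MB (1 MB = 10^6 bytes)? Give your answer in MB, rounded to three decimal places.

0.468 MB

457 KiB = 457 × 2^10 bytes = 467,968 bytes
1 MB = 1,000,000 bytes
467,968 / 1,000,000 = 0.468 MB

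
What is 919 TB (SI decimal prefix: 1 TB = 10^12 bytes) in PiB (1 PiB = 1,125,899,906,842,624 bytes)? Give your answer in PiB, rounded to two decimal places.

919 TB × 1,000,000,000,000 bytes/TB = 919,000,000,000,000 bytes
1 PiB = 2^50 bytes = 1,125,899,906,842,624 bytes
919,000,000,000,000 / 1,125,899,906,842,624 = 0.82 PiB

0.82 PiB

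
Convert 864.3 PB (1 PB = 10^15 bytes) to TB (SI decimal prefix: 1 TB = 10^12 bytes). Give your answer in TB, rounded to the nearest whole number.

864,300 TB

864.3 PB × 1,000,000,000,000,000 bytes/PB = 864,300,000,000,000,000 bytes
1 TB = 1,000,000,000,000 bytes
864,300,000,000,000,000 / 1,000,000,000,000 = 864,300 TB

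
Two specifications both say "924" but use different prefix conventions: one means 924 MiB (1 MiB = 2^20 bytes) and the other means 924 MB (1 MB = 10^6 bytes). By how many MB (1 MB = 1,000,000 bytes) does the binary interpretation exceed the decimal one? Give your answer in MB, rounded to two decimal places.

44.88 MB

924 MiB = 924 × 1,048,576 = 968,884,224 bytes
924 MB = 924 × 1,000,000 = 924,000,000 bytes
difference = 44,884,224 bytes
44,884,224 / 1,000,000 = 44.88 MB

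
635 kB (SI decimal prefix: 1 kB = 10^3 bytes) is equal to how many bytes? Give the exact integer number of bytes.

635 × 1,000 = 635,000 bytes  (1 kB = 10^3 bytes)

635,000 bytes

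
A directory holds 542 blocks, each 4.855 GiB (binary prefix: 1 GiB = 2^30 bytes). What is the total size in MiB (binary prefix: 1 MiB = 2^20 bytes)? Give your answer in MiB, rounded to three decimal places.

Total = 542 × 4.855 GiB = 2631.41 GiB
= 2631.41 × 1,073,741,824 bytes = 2,825,454,973,091.84 bytes
1 MiB = 1,048,576 bytes
2,825,454,973,091.84 / 1,048,576 = 2,694,563.840 MiB

2,694,563.840 MiB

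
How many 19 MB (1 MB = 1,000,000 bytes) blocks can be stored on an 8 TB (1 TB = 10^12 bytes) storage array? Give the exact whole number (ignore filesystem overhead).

421,052

Capacity: 8 TB = 8,000,000,000,000 bytes
Per item: 19 MB = 19,000,000 bytes
⌊8,000,000,000,000 / 19,000,000⌋ = 421,052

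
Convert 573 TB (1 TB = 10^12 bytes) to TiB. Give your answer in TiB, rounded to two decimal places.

573 TB = 573 × 10^12 bytes = 573,000,000,000,000 bytes
1 TiB = 2^40 bytes = 1,099,511,627,776 bytes
573,000,000,000,000 / 1,099,511,627,776 = 521.14 TiB

521.14 TiB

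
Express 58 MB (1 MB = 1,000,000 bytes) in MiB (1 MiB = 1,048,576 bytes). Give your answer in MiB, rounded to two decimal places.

58 MB × 1,000,000 bytes/MB = 58,000,000 bytes
1 MiB = 1,048,576 bytes
58,000,000 / 1,048,576 = 55.31 MiB

55.31 MiB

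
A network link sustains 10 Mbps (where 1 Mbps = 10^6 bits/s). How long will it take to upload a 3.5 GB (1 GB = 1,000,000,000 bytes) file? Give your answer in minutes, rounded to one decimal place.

3.5 GB = 3,500,000,000 bytes = 28,000,000,000 bits
10 Mbps = 10,000,000 bits/s
time = 28,000,000,000 / 10,000,000 = 2,800.00 s
2,800.00 s / 60 = 46.7 minutes

46.7 minutes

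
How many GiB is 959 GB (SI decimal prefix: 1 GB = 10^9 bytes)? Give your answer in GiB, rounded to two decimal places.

893.14 GiB

959 GB × 1,000,000,000 bytes/GB = 959,000,000,000 bytes
1 GiB = 2^30 bytes = 1,073,741,824 bytes
959,000,000,000 / 1,073,741,824 = 893.14 GiB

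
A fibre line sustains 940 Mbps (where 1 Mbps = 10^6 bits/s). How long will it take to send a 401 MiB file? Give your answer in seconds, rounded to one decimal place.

401 MiB = 420,478,976 bytes = 3,363,831,808 bits
940 Mbps = 940,000,000 bits/s
time = 3,363,831,808 / 940,000,000 = 3.6 s

3.6 seconds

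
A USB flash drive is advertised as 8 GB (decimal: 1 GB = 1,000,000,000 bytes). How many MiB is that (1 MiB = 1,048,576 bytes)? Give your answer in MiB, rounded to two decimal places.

7,629.39 MiB

8 GB × 1,000,000,000 bytes/GB = 8,000,000,000 bytes
1 MiB = 1,048,576 bytes
8,000,000,000 / 1,048,576 = 7,629.39 MiB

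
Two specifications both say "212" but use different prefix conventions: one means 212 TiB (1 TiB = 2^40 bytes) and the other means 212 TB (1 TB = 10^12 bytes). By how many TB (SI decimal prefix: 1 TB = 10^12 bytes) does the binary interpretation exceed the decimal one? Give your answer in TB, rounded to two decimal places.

21.10 TB

212 TiB = 212 × 1,099,511,627,776 = 233,096,465,088,512 bytes
212 TB = 212 × 1,000,000,000,000 = 212,000,000,000,000 bytes
difference = 21,096,465,088,512 bytes
21,096,465,088,512 / 1,000,000,000,000 = 21.10 TB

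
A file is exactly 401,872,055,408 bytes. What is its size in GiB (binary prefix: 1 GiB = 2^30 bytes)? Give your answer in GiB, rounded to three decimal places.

401,872,055,408 bytes given.
1 GiB = 1,073,741,824 bytes
401,872,055,408 / 1,073,741,824 = 374.273 GiB

374.273 GiB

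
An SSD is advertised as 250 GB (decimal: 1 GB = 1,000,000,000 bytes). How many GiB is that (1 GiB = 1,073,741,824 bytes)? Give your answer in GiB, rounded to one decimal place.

232.8 GiB

250 GB = 250 × 10^9 bytes = 250,000,000,000 bytes
1 GiB = 1,073,741,824 bytes
250,000,000,000 / 1,073,741,824 = 232.8 GiB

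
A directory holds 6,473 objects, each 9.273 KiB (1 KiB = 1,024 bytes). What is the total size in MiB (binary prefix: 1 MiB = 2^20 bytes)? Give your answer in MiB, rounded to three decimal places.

58.617 MiB

Total = 6,473 × 9.273 KiB = 60024.129 KiB
= 60024.129 × 1,024 bytes = 61,464,708.096 bytes
1 MiB = 1,048,576 bytes
61,464,708.096 / 1,048,576 = 58.617 MiB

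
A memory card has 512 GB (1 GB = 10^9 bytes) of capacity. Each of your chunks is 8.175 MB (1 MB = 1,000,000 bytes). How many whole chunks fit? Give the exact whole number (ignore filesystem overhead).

62,629

Capacity: 512 GB = 512,000,000,000 bytes
Per item: 8.175 MB = 8,175,000 bytes
⌊512,000,000,000 / 8,175,000⌋ = 62,629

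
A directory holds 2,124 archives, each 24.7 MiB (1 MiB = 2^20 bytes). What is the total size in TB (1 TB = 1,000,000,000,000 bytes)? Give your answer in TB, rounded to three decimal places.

0.055 TB

Total = 2,124 × 24.7 MiB = 52462.8 MiB
= 52462.8 × 1,048,576 bytes = 55,011,232,972.8 bytes
1 TB = 1,000,000,000,000 bytes
55,011,232,972.8 / 1,000,000,000,000 = 0.055 TB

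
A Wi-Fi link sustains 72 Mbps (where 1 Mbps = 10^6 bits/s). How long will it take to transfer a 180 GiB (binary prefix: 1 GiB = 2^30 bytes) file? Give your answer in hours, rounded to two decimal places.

5.97 hours

180 GiB = 193,273,528,320 bytes = 1,546,188,226,560 bits
72 Mbps = 72,000,000 bits/s
time = 1,546,188,226,560 / 72,000,000 = 21,474.8365 s
21,474.8365 s / 3600 = 5.97 hours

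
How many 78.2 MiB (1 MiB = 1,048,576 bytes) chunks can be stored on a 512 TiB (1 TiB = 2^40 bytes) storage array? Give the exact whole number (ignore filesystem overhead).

Capacity: 512 TiB = 562,949,953,421,312 bytes
Per item: 78.2 MiB = 81,998,643.2 bytes
⌊562,949,953,421,312 / 81,998,643.2⌋ = 6,865,356

6,865,356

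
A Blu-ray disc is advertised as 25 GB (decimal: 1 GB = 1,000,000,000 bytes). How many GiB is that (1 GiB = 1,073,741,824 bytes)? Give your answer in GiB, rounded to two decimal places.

25 GB = 25 × 10^9 bytes = 25,000,000,000 bytes
1 GiB = 1,073,741,824 bytes
25,000,000,000 / 1,073,741,824 = 23.28 GiB

23.28 GiB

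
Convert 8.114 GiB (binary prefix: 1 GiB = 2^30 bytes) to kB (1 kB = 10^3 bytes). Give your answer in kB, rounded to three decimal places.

8,712,341.160 kB

8.114 GiB = 8.114 × 2^30 bytes = 8,712,341,159.936 bytes
1 kB = 1,000 bytes
8,712,341,159.936 / 1,000 = 8,712,341.160 kB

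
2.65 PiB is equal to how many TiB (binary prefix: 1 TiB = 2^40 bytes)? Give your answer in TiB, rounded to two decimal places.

2,713.60 TiB

2.65 PiB = 2.65 × 2^50 bytes = 2,983,634,753,132,953.6 bytes
1 TiB = 2^40 bytes = 1,099,511,627,776 bytes
2,983,634,753,132,953.6 / 1,099,511,627,776 = 2,713.60 TiB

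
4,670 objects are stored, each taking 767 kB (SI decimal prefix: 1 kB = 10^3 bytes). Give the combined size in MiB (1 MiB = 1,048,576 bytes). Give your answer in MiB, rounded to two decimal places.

3,415.96 MiB

Total = 4,670 × 767 kB = 3,581,890 kB
= 3,581,890 × 1,000 bytes = 3,581,890,000 bytes
1 MiB = 1,048,576 bytes
3,581,890,000 / 1,048,576 = 3,415.96 MiB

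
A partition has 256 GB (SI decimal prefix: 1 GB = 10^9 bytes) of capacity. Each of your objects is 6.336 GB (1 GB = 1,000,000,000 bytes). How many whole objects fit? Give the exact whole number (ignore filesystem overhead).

40

Capacity: 256 GB = 256,000,000,000 bytes
Per item: 6.336 GB = 6,336,000,000 bytes
⌊256,000,000,000 / 6,336,000,000⌋ = 40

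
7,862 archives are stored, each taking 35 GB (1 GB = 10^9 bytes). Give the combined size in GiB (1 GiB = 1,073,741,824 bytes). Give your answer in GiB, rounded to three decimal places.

256,272.033 GiB

Total = 7,862 × 35 GB = 275,170 GB
= 275,170 × 1,000,000,000 bytes = 275,170,000,000,000 bytes
1 GiB = 1,073,741,824 bytes
275,170,000,000,000 / 1,073,741,824 = 256,272.033 GiB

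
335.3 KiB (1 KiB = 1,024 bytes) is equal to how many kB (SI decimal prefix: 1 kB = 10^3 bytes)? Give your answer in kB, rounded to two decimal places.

343.35 kB

335.3 KiB = 335.3 × 2^10 bytes = 343,347.2 bytes
1 kB = 1,000 bytes
343,347.2 / 1,000 = 343.35 kB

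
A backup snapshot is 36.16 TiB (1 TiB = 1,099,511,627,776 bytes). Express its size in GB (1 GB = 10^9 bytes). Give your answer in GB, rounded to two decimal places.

39,758.34 GB

36.16 TiB = 36.16 × 2^40 bytes = 39,758,340,460,380.16 bytes
1 GB = 1,000,000,000 bytes
39,758,340,460,380.16 / 1,000,000,000 = 39,758.34 GB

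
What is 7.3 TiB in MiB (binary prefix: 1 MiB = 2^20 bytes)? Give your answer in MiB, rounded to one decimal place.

7,654,604.8 MiB

7.3 TiB = 7.3 × 2^40 bytes = 8,026,434,882,764.8 bytes
1 MiB = 2^20 bytes = 1,048,576 bytes
8,026,434,882,764.8 / 1,048,576 = 7,654,604.8 MiB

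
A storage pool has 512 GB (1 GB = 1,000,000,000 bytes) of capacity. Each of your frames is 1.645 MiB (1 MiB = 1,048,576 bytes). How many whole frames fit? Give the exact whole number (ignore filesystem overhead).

296,827

Capacity: 512 GB = 512,000,000,000 bytes
Per item: 1.645 MiB = 1,724,907.52 bytes
⌊512,000,000,000 / 1,724,907.52⌋ = 296,827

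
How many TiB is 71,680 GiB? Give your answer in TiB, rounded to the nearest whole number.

71,680 GiB = 71,680 × 2^30 bytes = 76,965,813,944,320 bytes
1 TiB = 2^40 bytes = 1,099,511,627,776 bytes
76,965,813,944,320 / 1,099,511,627,776 = 70 TiB

70 TiB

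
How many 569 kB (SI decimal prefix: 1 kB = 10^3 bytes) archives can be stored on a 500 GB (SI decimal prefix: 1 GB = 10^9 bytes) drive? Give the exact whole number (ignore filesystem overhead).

878,734

Capacity: 500 GB = 500,000,000,000 bytes
Per item: 569 kB = 569,000 bytes
⌊500,000,000,000 / 569,000⌋ = 878,734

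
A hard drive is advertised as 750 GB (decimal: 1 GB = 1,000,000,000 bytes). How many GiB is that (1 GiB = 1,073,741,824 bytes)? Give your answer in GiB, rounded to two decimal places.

750 GB × 1,000,000,000 bytes/GB = 750,000,000,000 bytes
1 GiB = 2^30 bytes = 1,073,741,824 bytes
750,000,000,000 / 1,073,741,824 = 698.49 GiB

698.49 GiB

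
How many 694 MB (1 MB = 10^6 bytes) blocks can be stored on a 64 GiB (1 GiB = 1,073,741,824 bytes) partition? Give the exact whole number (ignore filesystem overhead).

99

Capacity: 64 GiB = 68,719,476,736 bytes
Per item: 694 MB = 694,000,000 bytes
⌊68,719,476,736 / 694,000,000⌋ = 99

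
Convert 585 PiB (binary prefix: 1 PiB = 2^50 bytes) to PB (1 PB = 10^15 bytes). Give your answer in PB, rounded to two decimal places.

658.65 PB

585 PiB × 1,125,899,906,842,624 bytes/PiB = 658,651,445,502,935,040 bytes
1 PB = 10^15 bytes = 1,000,000,000,000,000 bytes
658,651,445,502,935,040 / 1,000,000,000,000,000 = 658.65 PB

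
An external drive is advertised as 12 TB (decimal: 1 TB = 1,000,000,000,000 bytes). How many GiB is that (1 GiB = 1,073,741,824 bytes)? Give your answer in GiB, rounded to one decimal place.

12 TB = 12 × 10^12 bytes = 12,000,000,000,000 bytes
1 GiB = 2^30 bytes = 1,073,741,824 bytes
12,000,000,000,000 / 1,073,741,824 = 11,175.9 GiB

11,175.9 GiB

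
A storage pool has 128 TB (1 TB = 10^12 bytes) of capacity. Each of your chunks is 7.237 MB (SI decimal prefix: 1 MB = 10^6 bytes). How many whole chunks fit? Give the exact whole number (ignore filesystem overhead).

17,686,886

Capacity: 128 TB = 128,000,000,000,000 bytes
Per item: 7.237 MB = 7,237,000 bytes
⌊128,000,000,000,000 / 7,237,000⌋ = 17,686,886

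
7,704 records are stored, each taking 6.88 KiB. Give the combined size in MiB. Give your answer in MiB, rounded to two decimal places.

51.76 MiB

Total = 7,704 × 6.88 KiB = 53003.52 KiB
= 53003.52 × 1,024 bytes = 54,275,604.48 bytes
1 MiB = 1,048,576 bytes
54,275,604.48 / 1,048,576 = 51.76 MiB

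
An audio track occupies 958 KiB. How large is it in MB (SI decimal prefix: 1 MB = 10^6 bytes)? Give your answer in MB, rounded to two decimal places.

958 KiB = 958 × 2^10 bytes = 980,992 bytes
1 MB = 10^6 bytes = 1,000,000 bytes
980,992 / 1,000,000 = 0.98 MB

0.98 MB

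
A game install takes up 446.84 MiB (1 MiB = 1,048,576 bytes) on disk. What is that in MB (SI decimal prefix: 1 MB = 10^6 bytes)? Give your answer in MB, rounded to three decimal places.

446.84 MiB = 446.84 × 2^20 bytes = 468,545,699.84 bytes
1 MB = 10^6 bytes = 1,000,000 bytes
468,545,699.84 / 1,000,000 = 468.546 MB

468.546 MB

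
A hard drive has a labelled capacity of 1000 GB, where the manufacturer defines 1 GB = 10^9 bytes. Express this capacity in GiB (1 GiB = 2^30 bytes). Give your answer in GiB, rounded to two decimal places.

931.32 GiB

1000 GB = 1000 × 10^9 bytes = 1,000,000,000,000 bytes
1 GiB = 1,073,741,824 bytes
1,000,000,000,000 / 1,073,741,824 = 931.32 GiB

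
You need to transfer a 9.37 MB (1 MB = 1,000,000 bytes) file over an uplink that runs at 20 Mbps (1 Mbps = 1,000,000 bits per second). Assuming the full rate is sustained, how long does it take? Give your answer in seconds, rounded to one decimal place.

3.7 seconds

9.37 MB = 9,370,000 bytes = 74,960,000 bits
20 Mbps = 20,000,000 bits/s
time = 74,960,000 / 20,000,000 = 3.7 s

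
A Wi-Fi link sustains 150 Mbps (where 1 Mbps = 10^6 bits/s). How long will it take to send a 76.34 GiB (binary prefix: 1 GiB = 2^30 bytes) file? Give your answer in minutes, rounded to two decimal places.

76.34 GiB = 81,969,450,844.16 bytes = 655,755,606,753.28 bits
150 Mbps = 150,000,000 bits/s
time = 655,755,606,753.28 / 150,000,000 = 4,371.704 s
4,371.704 s / 60 = 72.86 minutes

72.86 minutes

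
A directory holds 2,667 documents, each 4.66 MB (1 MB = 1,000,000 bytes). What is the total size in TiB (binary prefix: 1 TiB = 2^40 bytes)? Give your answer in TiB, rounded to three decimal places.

0.011 TiB

Total = 2,667 × 4.66 MB = 12428.22 MB
= 12428.22 × 1,000,000 bytes = 12,428,220,000 bytes
1 TiB = 1,099,511,627,776 bytes
12,428,220,000 / 1,099,511,627,776 = 0.011 TiB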